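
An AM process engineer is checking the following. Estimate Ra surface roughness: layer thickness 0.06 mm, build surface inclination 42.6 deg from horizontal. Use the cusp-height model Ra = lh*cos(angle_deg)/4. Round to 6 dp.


Ra = 0.06 * cos(42.6) / 4 = 0.011041 mm


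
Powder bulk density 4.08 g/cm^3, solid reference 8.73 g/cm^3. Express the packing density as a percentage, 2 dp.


Packing = (4.08/8.73)*100 = 46.74 %


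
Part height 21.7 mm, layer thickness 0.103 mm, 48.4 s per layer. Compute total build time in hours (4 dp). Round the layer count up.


Layers = ceil(21.7/0.103) = 211
t = 211 * 48.4 / 3600 = 2.8368 hrs


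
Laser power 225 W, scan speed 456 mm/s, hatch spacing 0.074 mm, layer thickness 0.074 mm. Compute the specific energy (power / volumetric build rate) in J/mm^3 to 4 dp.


Build rate = 456 * 0.074 * 0.074 = 2.497056 mm^3/s
SE = 225 / 2.497056 = 90.1061 J/mm^3


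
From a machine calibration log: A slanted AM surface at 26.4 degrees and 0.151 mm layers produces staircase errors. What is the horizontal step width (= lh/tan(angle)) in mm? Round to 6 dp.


step = 0.151 / tan(26.4) = 0.304188 mm


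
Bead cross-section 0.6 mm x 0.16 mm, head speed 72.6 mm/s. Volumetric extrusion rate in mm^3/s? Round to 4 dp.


Rate = 0.6 * 0.16 * 72.6 = 6.9696 mm^3/s


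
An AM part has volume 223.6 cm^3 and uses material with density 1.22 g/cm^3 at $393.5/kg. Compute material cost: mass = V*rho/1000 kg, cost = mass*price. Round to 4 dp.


Mass = 223.6*1.22/1000 = 0.272792 kg
Cost = 0.272792 * 393.5 = 107.3437 $


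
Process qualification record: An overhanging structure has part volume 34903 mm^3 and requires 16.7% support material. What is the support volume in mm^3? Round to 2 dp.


V_support = 34903 * 0.167 = 5828.8 mm^3


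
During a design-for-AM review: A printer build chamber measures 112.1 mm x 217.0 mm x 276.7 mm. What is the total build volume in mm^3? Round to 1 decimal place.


V = 112.1 * 217.0 * 276.7 = 6730921.2 mm^3


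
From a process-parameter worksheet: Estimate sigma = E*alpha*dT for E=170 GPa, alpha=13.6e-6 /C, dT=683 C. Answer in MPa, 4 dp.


sigma = 170*1000 * 13.6e-6 * 683 = 1579.096 MPa


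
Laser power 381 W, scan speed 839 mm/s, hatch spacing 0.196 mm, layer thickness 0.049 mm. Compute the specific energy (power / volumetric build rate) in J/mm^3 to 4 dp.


Build rate = 839 * 0.196 * 0.049 = 8.057756 mm^3/s
SE = 381 / 8.057756 = 47.2836 J/mm^3


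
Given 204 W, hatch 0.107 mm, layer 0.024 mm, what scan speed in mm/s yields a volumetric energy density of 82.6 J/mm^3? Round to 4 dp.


v = 204 / (82.6*0.107*0.024) = 961.7343 mm/s


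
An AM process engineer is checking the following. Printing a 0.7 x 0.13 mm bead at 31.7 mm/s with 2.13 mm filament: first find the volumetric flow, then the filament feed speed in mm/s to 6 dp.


Q = 0.7 * 0.13 * 31.7 = 2.8847 mm^3/s
A_fil = pi*(2.13/2)^2 = 3.56327293 mm^2
v_feed = 2.8847 / 3.56327293 = 0.809565 mm/s


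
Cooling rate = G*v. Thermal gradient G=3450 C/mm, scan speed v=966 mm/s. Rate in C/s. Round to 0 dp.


CR = 3450 * 966 = 3332700 C/s


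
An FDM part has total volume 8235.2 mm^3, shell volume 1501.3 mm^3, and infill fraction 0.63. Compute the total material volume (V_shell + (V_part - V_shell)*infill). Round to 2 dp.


V_infill = (8235.2 - 1501.3) * 0.63 = 4242.36
V_total = 1501.3 + 4242.36 = 5743.66 mm^3


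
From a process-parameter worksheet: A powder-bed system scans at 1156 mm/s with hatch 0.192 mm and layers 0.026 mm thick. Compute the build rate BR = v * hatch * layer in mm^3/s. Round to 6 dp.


Rate = 1156 * 0.192 * 0.026 = 5.770752 mm^3/s


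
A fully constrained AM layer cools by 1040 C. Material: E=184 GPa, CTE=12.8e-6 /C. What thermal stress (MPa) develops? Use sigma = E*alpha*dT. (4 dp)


sigma = 184*1000 * 12.8e-6 * 1040 = 2449.408 MPa


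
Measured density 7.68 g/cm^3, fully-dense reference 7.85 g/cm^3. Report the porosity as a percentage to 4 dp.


Porosity = (1-7.68/7.85)*100 = 2.1656 %


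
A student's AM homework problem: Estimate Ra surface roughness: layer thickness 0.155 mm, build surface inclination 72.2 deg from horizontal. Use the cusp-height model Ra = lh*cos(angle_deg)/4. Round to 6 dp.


Ra = 0.155 * cos(72.2) / 4 = 0.011846 mm


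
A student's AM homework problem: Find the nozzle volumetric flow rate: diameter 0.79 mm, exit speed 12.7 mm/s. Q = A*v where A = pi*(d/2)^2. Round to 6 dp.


A = pi*(0.79/2)^2 = 0.49016699 mm^2
Q = 0.49016699 * 12.7 = 6.225121 mm^3/s


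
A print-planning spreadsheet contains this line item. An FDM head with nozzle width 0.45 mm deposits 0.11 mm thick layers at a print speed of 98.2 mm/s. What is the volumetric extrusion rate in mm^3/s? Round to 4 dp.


Rate = 0.45 * 0.11 * 98.2 = 4.8609 mm^3/s


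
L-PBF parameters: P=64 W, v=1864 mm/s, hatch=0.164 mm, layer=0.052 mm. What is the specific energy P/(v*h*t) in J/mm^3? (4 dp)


Build rate = 1864 * 0.164 * 0.052 = 15.896192 mm^3/s
SE = 64 / 15.896192 = 4.0261 J/mm^3


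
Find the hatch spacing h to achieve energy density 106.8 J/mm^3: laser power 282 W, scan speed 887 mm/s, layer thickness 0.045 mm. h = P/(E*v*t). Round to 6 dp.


h = 282 / (106.8*887*0.045) = 0.066152 mm


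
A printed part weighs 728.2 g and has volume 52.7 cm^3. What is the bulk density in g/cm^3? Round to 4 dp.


rho = 728.2 / 52.7 = 13.8178 g/cm^3


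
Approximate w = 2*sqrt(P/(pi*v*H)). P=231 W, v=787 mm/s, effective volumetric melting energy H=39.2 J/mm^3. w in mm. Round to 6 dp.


w = 2*sqrt(231/(pi*787*39.2)) = 0.097641 mm


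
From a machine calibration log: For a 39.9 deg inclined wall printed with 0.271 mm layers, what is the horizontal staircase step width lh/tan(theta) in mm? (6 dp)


step = 0.271 / tan(39.9) = 0.324112 mm


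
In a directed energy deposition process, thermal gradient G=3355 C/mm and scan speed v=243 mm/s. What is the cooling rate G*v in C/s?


CR = 3355 * 243 = 815265 C/s


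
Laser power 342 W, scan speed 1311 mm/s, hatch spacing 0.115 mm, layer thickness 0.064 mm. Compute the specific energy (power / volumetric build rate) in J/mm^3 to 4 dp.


Build rate = 1311 * 0.115 * 0.064 = 9.64896 mm^3/s
SE = 342 / 9.64896 = 35.4442 J/mm^3


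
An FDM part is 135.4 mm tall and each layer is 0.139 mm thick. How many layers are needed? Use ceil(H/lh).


Layers = ceil(135.4/0.139) = 975


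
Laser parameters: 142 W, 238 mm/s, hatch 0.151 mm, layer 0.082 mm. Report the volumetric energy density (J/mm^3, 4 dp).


E = 142 / (238*0.151*0.082) = 48.186 J/mm^3


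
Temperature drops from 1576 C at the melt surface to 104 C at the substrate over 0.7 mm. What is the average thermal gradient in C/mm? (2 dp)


G = (1576-104)/0.7 = 2102.86 C/mm


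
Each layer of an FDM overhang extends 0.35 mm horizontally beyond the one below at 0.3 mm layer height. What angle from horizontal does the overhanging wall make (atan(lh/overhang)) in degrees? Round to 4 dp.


angle = atan(0.3/0.35) = 40.6013 degrees


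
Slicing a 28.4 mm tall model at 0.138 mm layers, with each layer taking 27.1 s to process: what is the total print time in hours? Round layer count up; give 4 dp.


Layers = ceil(28.4/0.138) = 206
t = 206 * 27.1 / 3600 = 1.5507 hrs


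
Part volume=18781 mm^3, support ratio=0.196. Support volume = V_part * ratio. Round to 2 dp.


V_support = 18781 * 0.196 = 3681.08 mm^3


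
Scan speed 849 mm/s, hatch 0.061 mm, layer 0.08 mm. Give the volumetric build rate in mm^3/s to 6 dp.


Rate = 849 * 0.061 * 0.08 = 4.14312 mm^3/s


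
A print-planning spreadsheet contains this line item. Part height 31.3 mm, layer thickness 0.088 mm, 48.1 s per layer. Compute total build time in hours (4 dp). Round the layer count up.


Layers = ceil(31.3/0.088) = 356
t = 356 * 48.1 / 3600 = 4.7566 hrs


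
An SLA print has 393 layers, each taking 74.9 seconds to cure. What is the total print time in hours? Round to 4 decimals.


t = 393 * 74.9 / 3600 = 8.1766 hrs


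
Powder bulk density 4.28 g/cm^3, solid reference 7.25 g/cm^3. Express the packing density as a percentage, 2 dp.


Packing = (4.28/7.25)*100 = 59.03 %


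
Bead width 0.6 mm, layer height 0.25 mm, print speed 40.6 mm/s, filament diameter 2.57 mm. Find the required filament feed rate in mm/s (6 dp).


Q = 0.6 * 0.25 * 40.6 = 6.09 mm^3/s
A_fil = pi*(2.57/2)^2 = 5.18747633 mm^2
v_feed = 6.09 / 5.18747633 = 1.173981 mm/s


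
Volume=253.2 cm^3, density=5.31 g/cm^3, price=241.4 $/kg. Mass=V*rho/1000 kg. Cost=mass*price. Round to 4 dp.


Mass = 253.2*5.31/1000 = 1.344492 kg
Cost = 1.344492 * 241.4 = 324.5604 $


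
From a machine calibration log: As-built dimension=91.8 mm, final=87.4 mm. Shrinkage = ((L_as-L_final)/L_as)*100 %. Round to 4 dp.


Shrinkage = ((91.8-87.4)/91.8)*100 = 4.793 %


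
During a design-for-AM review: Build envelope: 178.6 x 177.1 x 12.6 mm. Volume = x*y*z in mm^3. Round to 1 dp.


V = 178.6 * 177.1 * 12.6 = 398538.8 mm^3


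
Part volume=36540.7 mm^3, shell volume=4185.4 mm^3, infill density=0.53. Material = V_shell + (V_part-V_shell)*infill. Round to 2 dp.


V_infill = (36540.7 - 4185.4) * 0.53 = 17148.31
V_total = 4185.4 + 17148.31 = 21333.71 mm^3


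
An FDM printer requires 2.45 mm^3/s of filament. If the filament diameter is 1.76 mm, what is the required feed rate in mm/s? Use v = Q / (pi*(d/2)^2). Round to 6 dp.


A = pi*(1.76/2)^2 = 2.432849
v = 2.45 / 2.432849 = 1.00705 mm/s


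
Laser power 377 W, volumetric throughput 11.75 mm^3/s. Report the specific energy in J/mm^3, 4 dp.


SE = 377 / 11.75 = 32.0851 J/mm^3


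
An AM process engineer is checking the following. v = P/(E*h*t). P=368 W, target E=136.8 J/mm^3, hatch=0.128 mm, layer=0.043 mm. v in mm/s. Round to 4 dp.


v = 368 / (136.8*0.128*0.043) = 488.7461 mm/s


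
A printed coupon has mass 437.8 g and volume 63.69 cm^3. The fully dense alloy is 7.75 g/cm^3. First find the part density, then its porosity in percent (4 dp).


rho_part = 437.8 / 63.69 = 6.87392055 g/cm^3
Porosity = (1 - 6.87392055/7.75)*100 = 11.3043 %


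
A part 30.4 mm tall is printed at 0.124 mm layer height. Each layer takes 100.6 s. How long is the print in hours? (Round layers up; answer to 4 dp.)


Layers = ceil(30.4/0.124) = 246
t = 246 * 100.6 / 3600 = 6.8743 hrs


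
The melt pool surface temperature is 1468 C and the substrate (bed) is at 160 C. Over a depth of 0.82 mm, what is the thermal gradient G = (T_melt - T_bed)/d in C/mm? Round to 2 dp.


G = (1468-160)/0.82 = 1595.12 C/mm


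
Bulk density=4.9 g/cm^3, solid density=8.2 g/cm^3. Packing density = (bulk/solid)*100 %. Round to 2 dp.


Packing = (4.9/8.2)*100 = 59.76 %


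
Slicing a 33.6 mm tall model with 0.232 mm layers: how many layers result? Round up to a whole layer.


Layers = ceil(33.6/0.232) = 145


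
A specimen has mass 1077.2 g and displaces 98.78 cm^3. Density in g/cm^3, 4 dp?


rho = 1077.2 / 98.78 = 10.905 g/cm^3


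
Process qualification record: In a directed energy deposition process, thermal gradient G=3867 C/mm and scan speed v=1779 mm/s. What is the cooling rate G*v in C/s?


CR = 3867 * 1779 = 6879393 C/s


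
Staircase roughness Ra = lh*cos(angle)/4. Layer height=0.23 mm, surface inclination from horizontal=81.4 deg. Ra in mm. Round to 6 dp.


Ra = 0.23 * cos(81.4) / 4 = 0.008598 mm


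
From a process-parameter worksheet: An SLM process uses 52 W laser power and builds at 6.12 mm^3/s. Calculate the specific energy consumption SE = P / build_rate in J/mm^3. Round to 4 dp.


SE = 52 / 6.12 = 8.4967 J/mm^3


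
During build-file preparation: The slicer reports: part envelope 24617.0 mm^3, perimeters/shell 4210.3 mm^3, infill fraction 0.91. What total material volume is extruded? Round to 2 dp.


V_infill = (24617.0 - 4210.3) * 0.91 = 18570.1
V_total = 4210.3 + 18570.1 = 22780.4 mm^3


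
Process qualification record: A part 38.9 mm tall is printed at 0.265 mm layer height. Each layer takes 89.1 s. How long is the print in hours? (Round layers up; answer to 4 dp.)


Layers = ceil(38.9/0.265) = 147
t = 147 * 89.1 / 3600 = 3.6383 hrs


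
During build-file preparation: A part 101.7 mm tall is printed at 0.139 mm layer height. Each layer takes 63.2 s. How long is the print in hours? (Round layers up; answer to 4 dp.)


Layers = ceil(101.7/0.139) = 732
t = 732 * 63.2 / 3600 = 12.8507 hrs


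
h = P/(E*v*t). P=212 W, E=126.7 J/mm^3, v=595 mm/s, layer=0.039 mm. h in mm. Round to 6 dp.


h = 212 / (126.7*595*0.039) = 0.072107 mm


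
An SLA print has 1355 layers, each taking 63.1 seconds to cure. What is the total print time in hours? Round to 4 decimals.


t = 1355 * 63.1 / 3600 = 23.7501 hrs


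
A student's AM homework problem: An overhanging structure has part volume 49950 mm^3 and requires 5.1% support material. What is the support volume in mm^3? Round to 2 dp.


V_support = 49950 * 0.051 = 2547.45 mm^3


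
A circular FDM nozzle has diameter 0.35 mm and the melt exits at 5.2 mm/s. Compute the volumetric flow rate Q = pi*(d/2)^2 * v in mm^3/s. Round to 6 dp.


A = pi*(0.35/2)^2 = 0.09621128 mm^2
Q = 0.09621128 * 5.2 = 0.500299 mm^3/s


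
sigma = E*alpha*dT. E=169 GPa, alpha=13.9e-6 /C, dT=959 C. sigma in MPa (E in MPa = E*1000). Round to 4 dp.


sigma = 169*1000 * 13.9e-6 * 959 = 2252.7869 MPa


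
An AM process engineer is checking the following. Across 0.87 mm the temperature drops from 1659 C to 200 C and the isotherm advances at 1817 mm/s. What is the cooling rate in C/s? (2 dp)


G = (1659-200)/0.87 = 1677.01149425 C/mm
CR = 1677.01149425 * 1817 = 3047129.89 C/s


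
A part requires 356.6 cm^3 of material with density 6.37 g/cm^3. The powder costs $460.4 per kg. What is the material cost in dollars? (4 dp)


Mass = 356.6*6.37/1000 = 2.271542 kg
Cost = 2.271542 * 460.4 = 1045.8179 $


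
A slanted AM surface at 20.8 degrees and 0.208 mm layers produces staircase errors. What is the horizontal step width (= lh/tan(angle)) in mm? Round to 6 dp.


step = 0.208 / tan(20.8) = 0.547564 mm


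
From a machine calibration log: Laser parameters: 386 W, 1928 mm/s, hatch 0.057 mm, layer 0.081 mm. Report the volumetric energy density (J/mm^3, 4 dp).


E = 386 / (1928*0.057*0.081) = 43.3631 J/mm^3


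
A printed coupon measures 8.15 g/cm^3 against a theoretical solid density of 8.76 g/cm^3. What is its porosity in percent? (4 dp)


Porosity = (1-8.15/8.76)*100 = 6.9635 %


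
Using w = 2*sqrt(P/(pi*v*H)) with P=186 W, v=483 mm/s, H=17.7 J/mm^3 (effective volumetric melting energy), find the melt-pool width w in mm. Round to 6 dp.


w = 2*sqrt(186/(pi*483*17.7)) = 0.166438 mm


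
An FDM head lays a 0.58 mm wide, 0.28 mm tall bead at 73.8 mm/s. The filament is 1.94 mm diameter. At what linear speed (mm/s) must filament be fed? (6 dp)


Q = 0.58 * 0.28 * 73.8 = 11.98512 mm^3/s
A_fil = pi*(1.94/2)^2 = 2.95592453 mm^2
v_feed = 11.98512 / 2.95592453 = 4.05461 mm/s


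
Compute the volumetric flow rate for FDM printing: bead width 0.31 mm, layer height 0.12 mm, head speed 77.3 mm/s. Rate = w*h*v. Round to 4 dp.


Rate = 0.31 * 0.12 * 77.3 = 2.8756 mm^3/s


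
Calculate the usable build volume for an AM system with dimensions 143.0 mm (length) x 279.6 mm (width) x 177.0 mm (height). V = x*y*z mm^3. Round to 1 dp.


V = 143.0 * 279.6 * 177.0 = 7076955.6 mm^3


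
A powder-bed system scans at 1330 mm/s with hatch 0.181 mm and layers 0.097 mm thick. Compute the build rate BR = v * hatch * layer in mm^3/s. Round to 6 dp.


Rate = 1330 * 0.181 * 0.097 = 23.35081 mm^3/s


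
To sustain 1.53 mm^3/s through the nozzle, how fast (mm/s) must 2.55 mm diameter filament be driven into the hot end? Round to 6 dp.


A = pi*(2.55/2)^2 = 5.107052
v = 1.53 / 5.107052 = 0.299586 mm/s


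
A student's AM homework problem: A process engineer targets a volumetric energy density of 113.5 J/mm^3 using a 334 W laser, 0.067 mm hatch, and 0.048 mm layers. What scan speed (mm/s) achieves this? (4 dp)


v = 334 / (113.5*0.067*0.048) = 915.0284 mm/s


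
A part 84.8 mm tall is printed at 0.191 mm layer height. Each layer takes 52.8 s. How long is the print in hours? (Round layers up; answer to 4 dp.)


Layers = ceil(84.8/0.191) = 444
t = 444 * 52.8 / 3600 = 6.512 hrs


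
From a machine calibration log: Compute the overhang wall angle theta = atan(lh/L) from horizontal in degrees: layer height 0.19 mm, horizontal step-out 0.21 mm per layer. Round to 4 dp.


angle = atan(0.19/0.21) = 42.1376 degrees


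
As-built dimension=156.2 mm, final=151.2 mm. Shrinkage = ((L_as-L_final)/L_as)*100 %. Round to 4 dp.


Shrinkage = ((156.2-151.2)/156.2)*100 = 3.201 %


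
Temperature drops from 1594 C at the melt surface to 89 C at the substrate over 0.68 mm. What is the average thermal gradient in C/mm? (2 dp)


G = (1594-89)/0.68 = 2213.24 C/mm


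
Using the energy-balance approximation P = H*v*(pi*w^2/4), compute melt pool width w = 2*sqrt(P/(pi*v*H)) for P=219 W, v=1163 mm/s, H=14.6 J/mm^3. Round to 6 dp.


w = 2*sqrt(219/(pi*1163*14.6)) = 0.128148 mm


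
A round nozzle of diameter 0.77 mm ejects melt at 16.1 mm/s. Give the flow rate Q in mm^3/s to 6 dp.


A = pi*(0.77/2)^2 = 0.46566257 mm^2
Q = 0.46566257 * 16.1 = 7.497167 mm^3/s


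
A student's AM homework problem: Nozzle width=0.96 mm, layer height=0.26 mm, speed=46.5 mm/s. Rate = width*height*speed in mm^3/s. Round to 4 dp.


Rate = 0.96 * 0.26 * 46.5 = 11.6064 mm^3/s


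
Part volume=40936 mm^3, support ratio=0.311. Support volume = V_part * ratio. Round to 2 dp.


V_support = 40936 * 0.311 = 12731.1 mm^3


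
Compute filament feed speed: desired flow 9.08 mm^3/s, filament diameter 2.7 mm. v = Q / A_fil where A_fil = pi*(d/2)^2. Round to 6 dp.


A = pi*(2.7/2)^2 = 5.725553
v = 9.08 / 5.725553 = 1.585873 mm/s


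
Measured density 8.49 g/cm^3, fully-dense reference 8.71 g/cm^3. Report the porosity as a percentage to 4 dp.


Porosity = (1-8.49/8.71)*100 = 2.5258 %


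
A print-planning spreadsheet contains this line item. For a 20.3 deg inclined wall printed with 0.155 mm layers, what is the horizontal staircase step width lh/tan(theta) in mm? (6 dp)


step = 0.155 / tan(20.3) = 0.419019 mm


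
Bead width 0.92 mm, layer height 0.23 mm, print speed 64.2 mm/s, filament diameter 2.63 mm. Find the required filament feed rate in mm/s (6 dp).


Q = 0.92 * 0.23 * 64.2 = 13.58472 mm^3/s
A_fil = pi*(2.63/2)^2 = 5.43252056 mm^2
v_feed = 13.58472 / 5.43252056 = 2.500629 mm/s


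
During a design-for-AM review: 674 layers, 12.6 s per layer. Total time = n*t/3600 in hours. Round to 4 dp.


t = 674 * 12.6 / 3600 = 2.359 hrs


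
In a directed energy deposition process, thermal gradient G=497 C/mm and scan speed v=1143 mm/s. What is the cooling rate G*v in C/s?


CR = 497 * 1143 = 568071 C/s


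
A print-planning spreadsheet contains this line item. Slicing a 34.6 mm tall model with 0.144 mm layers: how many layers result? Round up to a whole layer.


Layers = ceil(34.6/0.144) = 241


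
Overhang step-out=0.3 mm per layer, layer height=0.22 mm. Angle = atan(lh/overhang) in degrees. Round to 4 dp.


angle = atan(0.22/0.3) = 36.2538 degrees


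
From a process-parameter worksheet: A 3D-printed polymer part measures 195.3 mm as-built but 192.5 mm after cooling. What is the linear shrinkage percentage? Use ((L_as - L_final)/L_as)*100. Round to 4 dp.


Shrinkage = ((195.3-192.5)/195.3)*100 = 1.4337 %


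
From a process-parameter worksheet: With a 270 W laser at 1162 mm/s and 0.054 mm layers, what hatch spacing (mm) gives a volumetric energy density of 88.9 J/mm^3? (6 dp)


h = 270 / (88.9*1162*0.054) = 0.048402 mm


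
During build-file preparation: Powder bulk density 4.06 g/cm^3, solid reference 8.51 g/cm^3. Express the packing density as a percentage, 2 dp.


Packing = (4.06/8.51)*100 = 47.71 %


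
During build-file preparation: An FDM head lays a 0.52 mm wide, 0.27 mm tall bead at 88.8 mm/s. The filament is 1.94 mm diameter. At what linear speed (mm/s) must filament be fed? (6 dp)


Q = 0.52 * 0.27 * 88.8 = 12.46752 mm^3/s
A_fil = pi*(1.94/2)^2 = 2.95592453 mm^2
v_feed = 12.46752 / 2.95592453 = 4.217807 mm/s


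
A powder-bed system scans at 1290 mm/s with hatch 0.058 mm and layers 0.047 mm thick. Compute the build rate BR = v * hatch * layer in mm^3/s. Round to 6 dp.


Rate = 1290 * 0.058 * 0.047 = 3.51654 mm^3/s


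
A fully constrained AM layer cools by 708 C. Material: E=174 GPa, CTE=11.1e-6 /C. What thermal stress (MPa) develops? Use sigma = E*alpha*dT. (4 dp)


sigma = 174*1000 * 11.1e-6 * 708 = 1367.4312 MPa


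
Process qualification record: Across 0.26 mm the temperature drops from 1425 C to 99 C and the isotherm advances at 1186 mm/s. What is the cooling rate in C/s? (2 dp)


G = (1425-99)/0.26 = 5100.0 C/mm
CR = 5100.0 * 1186 = 6048600.0 C/s


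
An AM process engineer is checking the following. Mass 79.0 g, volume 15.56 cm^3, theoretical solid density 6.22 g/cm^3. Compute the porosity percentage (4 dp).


rho_part = 79.0 / 15.56 = 5.07712082 g/cm^3
Porosity = (1 - 5.07712082/6.22)*100 = 18.3743 %


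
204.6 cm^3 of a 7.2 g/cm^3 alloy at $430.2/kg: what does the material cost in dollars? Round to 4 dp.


Mass = 204.6*7.2/1000 = 1.47312 kg
Cost = 1.47312 * 430.2 = 633.7362 $


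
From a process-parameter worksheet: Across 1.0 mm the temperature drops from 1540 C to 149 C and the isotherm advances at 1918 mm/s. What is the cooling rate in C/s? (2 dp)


G = (1540-149)/1.0 = 1391.0 C/mm
CR = 1391.0 * 1918 = 2667938.0 C/s


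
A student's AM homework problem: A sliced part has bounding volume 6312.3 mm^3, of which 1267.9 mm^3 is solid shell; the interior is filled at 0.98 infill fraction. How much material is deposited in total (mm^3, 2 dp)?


V_infill = (6312.3 - 1267.9) * 0.98 = 4943.51
V_total = 1267.9 + 4943.51 = 6211.41 mm^3


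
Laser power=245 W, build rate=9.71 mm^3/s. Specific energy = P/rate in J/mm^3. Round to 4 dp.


SE = 245 / 9.71 = 25.2317 J/mm^3


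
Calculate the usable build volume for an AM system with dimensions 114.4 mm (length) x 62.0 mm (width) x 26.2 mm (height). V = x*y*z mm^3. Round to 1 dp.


V = 114.4 * 62.0 * 26.2 = 185831.4 mm^3


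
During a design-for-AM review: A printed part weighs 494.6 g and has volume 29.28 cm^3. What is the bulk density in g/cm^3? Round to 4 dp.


rho = 494.6 / 29.28 = 16.8921 g/cm^3


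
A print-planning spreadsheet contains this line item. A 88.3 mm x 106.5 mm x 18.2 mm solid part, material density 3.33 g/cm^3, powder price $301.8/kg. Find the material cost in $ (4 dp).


V = 88.3 * 106.5 * 18.2 = 171151.89 mm^3 = 171.15189 cm^3
Mass = 171.15189 * 3.33 / 1000 = 0.56993579 kg
Cost = 0.56993579 * 301.8 = 172.0066 $


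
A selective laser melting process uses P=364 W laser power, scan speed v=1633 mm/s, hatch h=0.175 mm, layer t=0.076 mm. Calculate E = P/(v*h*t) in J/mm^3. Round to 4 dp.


E = 364 / (1633*0.175*0.076) = 16.7596 J/mm^3


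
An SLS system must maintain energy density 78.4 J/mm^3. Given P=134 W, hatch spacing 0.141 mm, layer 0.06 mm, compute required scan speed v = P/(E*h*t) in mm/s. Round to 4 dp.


v = 134 / (78.4*0.141*0.06) = 202.0312 mm/s


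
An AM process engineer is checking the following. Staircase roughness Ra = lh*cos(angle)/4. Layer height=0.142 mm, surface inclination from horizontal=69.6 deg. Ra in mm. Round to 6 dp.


Ra = 0.142 * cos(69.6) / 4 = 0.012374 mm


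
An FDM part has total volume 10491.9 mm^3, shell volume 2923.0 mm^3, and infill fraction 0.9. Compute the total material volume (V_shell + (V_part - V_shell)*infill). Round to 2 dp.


V_infill = (10491.9 - 2923.0) * 0.9 = 6812.01
V_total = 2923.0 + 6812.01 = 9735.01 mm^3


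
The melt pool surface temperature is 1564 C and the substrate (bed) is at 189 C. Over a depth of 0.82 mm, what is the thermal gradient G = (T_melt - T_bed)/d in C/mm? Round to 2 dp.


G = (1564-189)/0.82 = 1676.83 C/mm


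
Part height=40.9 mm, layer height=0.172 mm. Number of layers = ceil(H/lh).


Layers = ceil(40.9/0.172) = 238


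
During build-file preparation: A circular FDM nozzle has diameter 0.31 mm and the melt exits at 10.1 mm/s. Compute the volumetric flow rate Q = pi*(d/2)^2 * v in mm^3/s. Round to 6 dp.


A = pi*(0.31/2)^2 = 0.07547676 mm^2
Q = 0.07547676 * 10.1 = 0.762315 mm^3/s


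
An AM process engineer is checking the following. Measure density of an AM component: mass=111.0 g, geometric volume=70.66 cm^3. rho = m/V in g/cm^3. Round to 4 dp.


rho = 111.0 / 70.66 = 1.5709 g/cm^3


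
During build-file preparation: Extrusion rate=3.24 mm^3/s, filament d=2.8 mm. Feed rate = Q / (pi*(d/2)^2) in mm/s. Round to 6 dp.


A = pi*(2.8/2)^2 = 6.157522
v = 3.24 / 6.157522 = 0.526186 mm/s


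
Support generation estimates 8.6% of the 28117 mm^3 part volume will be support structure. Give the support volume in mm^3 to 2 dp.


V_support = 28117 * 0.086 = 2418.06 mm^3


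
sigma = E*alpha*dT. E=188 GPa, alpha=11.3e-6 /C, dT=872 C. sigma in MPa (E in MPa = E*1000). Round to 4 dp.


sigma = 188*1000 * 11.3e-6 * 872 = 1852.4768 MPa


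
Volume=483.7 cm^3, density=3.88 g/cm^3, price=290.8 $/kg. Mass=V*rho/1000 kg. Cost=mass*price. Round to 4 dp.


Mass = 483.7*3.88/1000 = 1.876756 kg
Cost = 1.876756 * 290.8 = 545.7606 $


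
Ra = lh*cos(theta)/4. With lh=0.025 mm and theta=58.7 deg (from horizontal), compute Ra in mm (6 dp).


Ra = 0.025 * cos(58.7) / 4 = 0.003247 mm


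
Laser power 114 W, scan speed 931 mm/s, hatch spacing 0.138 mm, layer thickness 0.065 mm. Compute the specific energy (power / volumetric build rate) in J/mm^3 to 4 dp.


Build rate = 931 * 0.138 * 0.065 = 8.35107 mm^3/s
SE = 114 / 8.35107 = 13.6509 J/mm^3


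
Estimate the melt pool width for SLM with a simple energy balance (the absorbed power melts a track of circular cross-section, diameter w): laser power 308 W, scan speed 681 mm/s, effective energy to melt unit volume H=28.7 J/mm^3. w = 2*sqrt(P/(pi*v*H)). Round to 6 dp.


w = 2*sqrt(308/(pi*681*28.7)) = 0.14165 mm


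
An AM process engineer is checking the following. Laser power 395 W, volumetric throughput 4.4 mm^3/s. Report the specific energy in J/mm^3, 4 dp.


SE = 395 / 4.4 = 89.7727 J/mm^3


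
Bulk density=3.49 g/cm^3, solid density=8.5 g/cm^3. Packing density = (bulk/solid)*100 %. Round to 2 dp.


Packing = (3.49/8.5)*100 = 41.06 %


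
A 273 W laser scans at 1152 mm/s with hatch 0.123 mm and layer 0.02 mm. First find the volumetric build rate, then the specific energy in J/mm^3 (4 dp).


Build rate = 1152 * 0.123 * 0.02 = 2.83392 mm^3/s
SE = 273 / 2.83392 = 96.333 J/mm^3


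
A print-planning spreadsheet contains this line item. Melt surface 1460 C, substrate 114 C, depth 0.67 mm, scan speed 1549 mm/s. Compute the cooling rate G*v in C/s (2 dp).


G = (1460-114)/0.67 = 2008.95522388 C/mm
CR = 2008.95522388 * 1549 = 3111871.64 C/s


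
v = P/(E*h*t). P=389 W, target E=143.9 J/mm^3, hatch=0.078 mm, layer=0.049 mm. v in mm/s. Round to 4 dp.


v = 389 / (143.9*0.078*0.049) = 707.291 mm/s


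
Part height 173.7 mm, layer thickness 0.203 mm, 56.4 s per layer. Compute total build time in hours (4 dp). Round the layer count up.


Layers = ceil(173.7/0.203) = 856
t = 856 * 56.4 / 3600 = 13.4107 hrs


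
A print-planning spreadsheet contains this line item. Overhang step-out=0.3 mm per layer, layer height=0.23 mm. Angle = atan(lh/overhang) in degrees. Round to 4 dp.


angle = atan(0.23/0.3) = 37.4762 degrees


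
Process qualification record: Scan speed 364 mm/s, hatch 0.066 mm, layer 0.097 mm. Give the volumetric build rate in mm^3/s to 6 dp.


Rate = 364 * 0.066 * 0.097 = 2.330328 mm^3/s


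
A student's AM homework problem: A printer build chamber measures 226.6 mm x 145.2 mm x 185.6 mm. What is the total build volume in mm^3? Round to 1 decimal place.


V = 226.6 * 145.2 * 185.6 = 6106670.6 mm^3


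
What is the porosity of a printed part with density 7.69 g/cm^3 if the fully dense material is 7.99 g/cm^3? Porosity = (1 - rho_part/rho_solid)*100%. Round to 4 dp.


Porosity = (1-7.69/7.99)*100 = 3.7547 %


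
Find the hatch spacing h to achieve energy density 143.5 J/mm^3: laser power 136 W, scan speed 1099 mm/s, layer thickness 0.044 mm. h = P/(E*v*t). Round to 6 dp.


h = 136 / (143.5*1099*0.044) = 0.019599 mm


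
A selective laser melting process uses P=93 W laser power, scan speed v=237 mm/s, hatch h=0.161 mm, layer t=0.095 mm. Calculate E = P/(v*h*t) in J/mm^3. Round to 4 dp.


E = 93 / (237*0.161*0.095) = 25.6558 J/mm^3


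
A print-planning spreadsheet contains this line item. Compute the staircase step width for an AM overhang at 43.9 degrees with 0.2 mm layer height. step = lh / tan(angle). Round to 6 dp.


step = 0.2 / tan(43.9) = 0.207831 mm


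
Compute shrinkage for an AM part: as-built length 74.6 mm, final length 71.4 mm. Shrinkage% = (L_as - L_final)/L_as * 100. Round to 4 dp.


Shrinkage = ((74.6-71.4)/74.6)*100 = 4.2895 %


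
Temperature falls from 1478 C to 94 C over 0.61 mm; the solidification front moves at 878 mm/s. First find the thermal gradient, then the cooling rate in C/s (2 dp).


G = (1478-94)/0.61 = 2268.85245902 C/mm
CR = 2268.85245902 * 878 = 1992052.46 C/s


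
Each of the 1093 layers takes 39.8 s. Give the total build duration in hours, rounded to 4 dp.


t = 1093 * 39.8 / 3600 = 12.0837 hrs


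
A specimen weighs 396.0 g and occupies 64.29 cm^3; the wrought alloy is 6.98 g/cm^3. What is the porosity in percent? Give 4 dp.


rho_part = 396.0 / 64.29 = 6.15958936 g/cm^3
Porosity = (1 - 6.15958936/6.98)*100 = 11.7537 %


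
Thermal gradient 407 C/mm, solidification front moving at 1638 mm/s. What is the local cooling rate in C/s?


CR = 407 * 1638 = 666666 C/s


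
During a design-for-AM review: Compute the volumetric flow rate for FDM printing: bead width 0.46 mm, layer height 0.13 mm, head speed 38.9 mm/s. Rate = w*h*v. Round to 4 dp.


Rate = 0.46 * 0.13 * 38.9 = 2.3262 mm^3/s


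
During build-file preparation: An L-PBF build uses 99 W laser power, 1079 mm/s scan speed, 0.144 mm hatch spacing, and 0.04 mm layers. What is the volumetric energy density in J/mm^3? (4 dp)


E = 99 / (1079*0.144*0.04) = 15.9291 J/mm^3


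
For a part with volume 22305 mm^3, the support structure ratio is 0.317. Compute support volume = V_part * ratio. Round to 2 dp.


V_support = 22305 * 0.317 = 7070.69 mm^3


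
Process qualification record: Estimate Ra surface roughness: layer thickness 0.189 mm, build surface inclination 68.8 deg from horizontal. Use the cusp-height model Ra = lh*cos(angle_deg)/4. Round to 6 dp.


Ra = 0.189 * cos(68.8) / 4 = 0.017087 mm


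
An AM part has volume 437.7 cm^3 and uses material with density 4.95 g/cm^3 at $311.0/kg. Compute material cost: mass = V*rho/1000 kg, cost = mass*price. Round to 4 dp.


Mass = 437.7*4.95/1000 = 2.166615 kg
Cost = 2.166615 * 311.0 = 673.8173 $


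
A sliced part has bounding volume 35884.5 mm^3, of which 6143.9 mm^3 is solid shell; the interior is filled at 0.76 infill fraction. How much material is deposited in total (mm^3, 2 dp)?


V_infill = (35884.5 - 6143.9) * 0.76 = 22602.86
V_total = 6143.9 + 22602.86 = 28746.76 mm^3


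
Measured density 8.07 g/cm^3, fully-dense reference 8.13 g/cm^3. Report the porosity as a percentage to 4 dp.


Porosity = (1-8.07/8.13)*100 = 0.738 %


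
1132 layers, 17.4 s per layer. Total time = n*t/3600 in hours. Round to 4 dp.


t = 1132 * 17.4 / 3600 = 5.4713 hrs


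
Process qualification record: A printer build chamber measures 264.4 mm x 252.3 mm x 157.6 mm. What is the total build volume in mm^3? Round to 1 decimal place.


V = 264.4 * 252.3 * 157.6 = 10513199.7 mm^3


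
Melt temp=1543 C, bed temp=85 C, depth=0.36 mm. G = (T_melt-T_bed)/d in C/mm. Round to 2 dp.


G = (1543-85)/0.36 = 4050.0 C/mm


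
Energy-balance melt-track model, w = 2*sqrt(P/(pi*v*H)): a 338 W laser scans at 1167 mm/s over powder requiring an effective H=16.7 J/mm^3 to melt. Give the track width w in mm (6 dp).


w = 2*sqrt(338/(pi*1167*16.7)) = 0.1486 mm


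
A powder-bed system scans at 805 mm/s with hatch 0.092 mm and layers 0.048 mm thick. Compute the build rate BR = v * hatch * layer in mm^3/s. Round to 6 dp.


Rate = 805 * 0.092 * 0.048 = 3.55488 mm^3/s


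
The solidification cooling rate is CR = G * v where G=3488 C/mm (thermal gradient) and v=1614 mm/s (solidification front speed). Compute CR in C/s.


CR = 3488 * 1614 = 5629632 C/s


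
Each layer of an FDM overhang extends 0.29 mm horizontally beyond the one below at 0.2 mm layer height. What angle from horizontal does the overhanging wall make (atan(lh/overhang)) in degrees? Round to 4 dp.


angle = atan(0.2/0.29) = 34.5923 degrees


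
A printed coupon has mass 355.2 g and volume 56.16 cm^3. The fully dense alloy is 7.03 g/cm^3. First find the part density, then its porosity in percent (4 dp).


rho_part = 355.2 / 56.16 = 6.32478632 g/cm^3
Porosity = (1 - 6.32478632/7.03)*100 = 10.0315 %


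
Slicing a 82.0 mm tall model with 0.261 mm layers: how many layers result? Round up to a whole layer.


Layers = ceil(82.0/0.261) = 315


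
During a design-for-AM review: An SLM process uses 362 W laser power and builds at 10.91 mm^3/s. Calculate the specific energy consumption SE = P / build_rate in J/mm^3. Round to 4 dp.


SE = 362 / 10.91 = 33.1806 J/mm^3


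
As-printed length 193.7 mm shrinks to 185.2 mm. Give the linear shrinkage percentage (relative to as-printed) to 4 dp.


Shrinkage = ((193.7-185.2)/193.7)*100 = 4.3882 %


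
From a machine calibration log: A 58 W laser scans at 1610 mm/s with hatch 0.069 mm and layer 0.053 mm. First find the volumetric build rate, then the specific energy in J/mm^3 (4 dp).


Build rate = 1610 * 0.069 * 0.053 = 5.88777 mm^3/s
SE = 58 / 5.88777 = 9.8509 J/mm^3


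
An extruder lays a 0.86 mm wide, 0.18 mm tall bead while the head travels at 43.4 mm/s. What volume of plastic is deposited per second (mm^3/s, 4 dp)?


Rate = 0.86 * 0.18 * 43.4 = 6.7183 mm^3/s


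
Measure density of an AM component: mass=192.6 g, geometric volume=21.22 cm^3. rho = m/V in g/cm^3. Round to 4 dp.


rho = 192.6 / 21.22 = 9.0763 g/cm^3


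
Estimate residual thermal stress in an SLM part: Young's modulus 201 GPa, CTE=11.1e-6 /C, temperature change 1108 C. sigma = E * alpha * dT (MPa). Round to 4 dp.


sigma = 201*1000 * 11.1e-6 * 1108 = 2472.0588 MPa


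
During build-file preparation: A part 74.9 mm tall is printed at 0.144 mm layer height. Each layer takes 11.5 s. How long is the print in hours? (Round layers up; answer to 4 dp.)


Layers = ceil(74.9/0.144) = 521
t = 521 * 11.5 / 3600 = 1.6643 hrs


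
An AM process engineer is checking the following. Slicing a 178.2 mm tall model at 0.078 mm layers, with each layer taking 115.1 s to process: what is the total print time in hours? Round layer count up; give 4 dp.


Layers = ceil(178.2/0.078) = 2285
t = 2285 * 115.1 / 3600 = 73.0565 hrs


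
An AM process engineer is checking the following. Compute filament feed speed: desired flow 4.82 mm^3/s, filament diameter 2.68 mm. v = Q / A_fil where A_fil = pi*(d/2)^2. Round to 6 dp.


A = pi*(2.68/2)^2 = 5.641044
v = 4.82 / 5.641044 = 0.854452 mm/s


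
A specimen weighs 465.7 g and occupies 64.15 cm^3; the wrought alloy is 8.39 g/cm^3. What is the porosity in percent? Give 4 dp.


rho_part = 465.7 / 64.15 = 7.25954793 g/cm^3
Porosity = (1 - 7.25954793/8.39)*100 = 13.4738 %


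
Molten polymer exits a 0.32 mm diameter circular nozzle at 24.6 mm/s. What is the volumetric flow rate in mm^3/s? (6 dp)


A = pi*(0.32/2)^2 = 0.08042477 mm^2
Q = 0.08042477 * 24.6 = 1.978449 mm^3/s


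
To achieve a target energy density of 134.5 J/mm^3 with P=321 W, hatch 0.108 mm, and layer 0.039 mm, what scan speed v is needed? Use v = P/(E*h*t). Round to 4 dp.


v = 321 / (134.5*0.108*0.039) = 566.6232 mm/s


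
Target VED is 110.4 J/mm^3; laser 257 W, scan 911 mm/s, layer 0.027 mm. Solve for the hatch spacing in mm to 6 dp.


h = 257 / (110.4*911*0.027) = 0.094642 mm


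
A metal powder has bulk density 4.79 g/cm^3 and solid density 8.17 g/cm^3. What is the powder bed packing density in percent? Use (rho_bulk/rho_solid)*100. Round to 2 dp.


Packing = (4.79/8.17)*100 = 58.63 %


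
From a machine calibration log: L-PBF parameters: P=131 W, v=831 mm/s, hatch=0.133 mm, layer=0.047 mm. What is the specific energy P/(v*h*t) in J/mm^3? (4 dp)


Build rate = 831 * 0.133 * 0.047 = 5.194581 mm^3/s
SE = 131 / 5.194581 = 25.2186 J/mm^3


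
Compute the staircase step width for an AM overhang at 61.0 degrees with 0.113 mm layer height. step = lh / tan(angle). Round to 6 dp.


step = 0.113 / tan(61.0) = 0.062637 mm


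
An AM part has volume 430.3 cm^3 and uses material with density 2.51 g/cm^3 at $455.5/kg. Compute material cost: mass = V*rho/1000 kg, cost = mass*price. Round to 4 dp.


Mass = 430.3*2.51/1000 = 1.080053 kg
Cost = 1.080053 * 455.5 = 491.9641 $


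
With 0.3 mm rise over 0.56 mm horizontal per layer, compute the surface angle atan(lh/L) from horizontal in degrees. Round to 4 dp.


angle = atan(0.3/0.56) = 28.1786 degrees


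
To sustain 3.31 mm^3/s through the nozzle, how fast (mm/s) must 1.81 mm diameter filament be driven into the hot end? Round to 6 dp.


A = pi*(1.81/2)^2 = 2.573043
v = 3.31 / 2.573043 = 1.286415 mm/s


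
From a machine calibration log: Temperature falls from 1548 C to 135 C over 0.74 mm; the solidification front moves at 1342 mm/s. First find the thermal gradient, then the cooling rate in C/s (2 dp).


G = (1548-135)/0.74 = 1909.45945946 C/mm
CR = 1909.45945946 * 1342 = 2562494.59 C/s


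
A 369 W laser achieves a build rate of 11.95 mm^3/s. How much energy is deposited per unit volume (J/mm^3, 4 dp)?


SE = 369 / 11.95 = 30.8787 J/mm^3


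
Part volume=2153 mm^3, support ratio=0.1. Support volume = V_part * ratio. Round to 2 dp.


V_support = 2153 * 0.1 = 215.3 mm^3


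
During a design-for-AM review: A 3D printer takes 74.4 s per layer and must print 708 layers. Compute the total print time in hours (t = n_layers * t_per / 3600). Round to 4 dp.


t = 708 * 74.4 / 3600 = 14.632 hrs


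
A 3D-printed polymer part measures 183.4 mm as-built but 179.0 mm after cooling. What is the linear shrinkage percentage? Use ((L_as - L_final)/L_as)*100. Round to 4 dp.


Shrinkage = ((183.4-179.0)/183.4)*100 = 2.3991 %


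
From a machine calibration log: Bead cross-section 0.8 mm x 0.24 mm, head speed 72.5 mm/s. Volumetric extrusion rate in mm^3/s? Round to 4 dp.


Rate = 0.8 * 0.24 * 72.5 = 13.92 mm^3/s


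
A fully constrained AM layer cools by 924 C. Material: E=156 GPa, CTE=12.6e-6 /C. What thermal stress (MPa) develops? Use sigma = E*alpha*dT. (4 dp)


sigma = 156*1000 * 12.6e-6 * 924 = 1816.2144 MPa


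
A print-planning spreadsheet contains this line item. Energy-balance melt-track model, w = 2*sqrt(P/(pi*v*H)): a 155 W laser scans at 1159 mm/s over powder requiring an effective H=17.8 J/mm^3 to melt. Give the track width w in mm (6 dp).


w = 2*sqrt(155/(pi*1159*17.8)) = 0.097807 mm


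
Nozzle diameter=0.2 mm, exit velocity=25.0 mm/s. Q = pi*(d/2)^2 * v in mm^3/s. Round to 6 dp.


A = pi*(0.2/2)^2 = 0.03141593 mm^2
Q = 0.03141593 * 25.0 = 0.785398 mm^3/s
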